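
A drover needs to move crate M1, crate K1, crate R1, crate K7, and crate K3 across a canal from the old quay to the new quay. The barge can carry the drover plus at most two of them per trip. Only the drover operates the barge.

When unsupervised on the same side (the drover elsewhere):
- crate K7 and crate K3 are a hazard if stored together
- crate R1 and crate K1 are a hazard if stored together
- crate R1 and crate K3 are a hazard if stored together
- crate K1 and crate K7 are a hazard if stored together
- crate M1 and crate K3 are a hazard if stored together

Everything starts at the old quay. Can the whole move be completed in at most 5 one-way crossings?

Counting alone: the drover can take at most 2 across per trip to the new quay, so moving all 5 needs at least 3 loaded trips out, with a return between consecutive ones — at least 5 crossings.
The safety rule pushes this higher. Following every safe sequence of crossings, the most of the 5 that can be at the new quay as the barge arrives there on crossing 5 is 4 — never all 5.
So the move cannot be finished within 5 crossings. (The shortest complete plan takes 7:)
1. Drover goes to the new quay with crate K1 and crate K3.
2. Drover goes back to the old quay alone.
3. Drover goes to the new quay with crate M1.
4. Drover goes back to the old quay with crate K3.
5. Drover goes to the new quay with crate K7 and crate R1.
6. Drover goes back to the old quay with crate K1.
7. Drover goes to the new quay with crate K1 and crate K3.

No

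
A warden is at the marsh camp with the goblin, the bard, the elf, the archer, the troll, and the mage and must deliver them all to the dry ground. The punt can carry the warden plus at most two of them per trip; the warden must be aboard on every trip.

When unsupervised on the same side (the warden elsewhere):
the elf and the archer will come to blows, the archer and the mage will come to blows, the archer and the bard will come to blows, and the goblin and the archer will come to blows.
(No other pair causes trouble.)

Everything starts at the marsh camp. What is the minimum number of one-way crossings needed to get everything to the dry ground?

7

Counting alone: the warden can take at most 2 across per trip to the dry ground, so moving all 6 needs at least 3 loaded trips out, with a return between consecutive ones — at least 5 crossings.
The safety rule pushes this higher. Following every safe sequence of crossings, the most of the 6 that can be at the dry ground as the punt arrives there on crossing 5 is 5 — never all 6.
So no plan with fewer than 7 crossings exists, and this one achieves 7:
1. Warden goes to the dry ground with the archer.
2. Warden goes back to the marsh camp alone.
3. Warden goes to the dry ground with the bard and the goblin.
4. Warden goes back to the marsh camp with the archer.
5. Warden goes to the dry ground with the elf and the mage.
6. Warden goes back to the marsh camp alone.
7. Warden goes to the dry ground with the archer and the troll.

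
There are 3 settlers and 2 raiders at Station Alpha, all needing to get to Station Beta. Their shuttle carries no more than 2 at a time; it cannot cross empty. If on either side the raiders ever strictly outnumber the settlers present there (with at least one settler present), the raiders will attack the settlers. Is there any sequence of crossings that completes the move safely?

1. 2 raiders → Station Beta.  (Station Alpha: 3S 0R; Station Beta: 0S 2R)
2. 1 raider ← Station Alpha.  (Station Alpha: 3S 1R; Station Beta: 0S 1R)
3. 2 settlers → Station Beta.  (Station Alpha: 1S 1R; Station Beta: 2S 1R)
4. 1 settler ← Station Alpha.  (Station Alpha: 2S 1R; Station Beta: 1S 1R)
5. 1 settler and 1 raider → Station Beta.  (Station Alpha: 1S 0R; Station Beta: 2S 2R)
6. 1 raider ← Station Alpha.  (Station Alpha: 1S 1R; Station Beta: 2S 1R)
7. 1 settler and 1 raider → Station Beta.  (Station Alpha: 0S 0R; Station Beta: 3S 2R)

Yes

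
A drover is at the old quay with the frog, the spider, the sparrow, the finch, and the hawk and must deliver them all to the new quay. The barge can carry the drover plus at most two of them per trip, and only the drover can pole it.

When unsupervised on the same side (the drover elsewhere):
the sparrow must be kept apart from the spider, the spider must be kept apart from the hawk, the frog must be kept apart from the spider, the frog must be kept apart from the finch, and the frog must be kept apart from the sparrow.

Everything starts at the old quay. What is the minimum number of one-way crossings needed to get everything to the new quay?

Counting alone: the drover can take at most 2 across per trip to the new quay, so moving all 5 needs at least 3 loaded trips out, with a return between consecutive ones — at least 5 crossings.
The safety rule pushes this higher. Following every safe sequence of crossings, the most of the 5 that can be at the new quay as the barge arrives there on crossing 5 is 4 — never all 5.
So no plan with fewer than 7 crossings exists, and this one achieves 7:
1. Drover goes to the new quay with the frog and the spider.  [the old quay: the finch, the hawk, the sparrow | the new quay: the frog, the spider]
2. Drover goes back to the old quay with the frog.  [the old quay: the finch, the frog, the hawk, the sparrow | the new quay: the spider]
3. Drover goes to the new quay with the finch and the frog.  [the old quay: the hawk, the sparrow | the new quay: the finch, the frog, the spider]
4. Drover goes back to the old quay with the frog.  [the old quay: the frog, the hawk, the sparrow | the new quay: the finch, the spider]
5. Drover goes to the new quay with the hawk and the sparrow.  [the old quay: the frog | the new quay: the finch, the hawk, the sparrow, the spider]
6. Drover goes back to the old quay with the spider.  [the old quay: the frog, the spider | the new quay: the finch, the hawk, the sparrow]
7. Drover goes to the new quay with the frog and the spider.  [the old quay: — | the new quay: the finch, the frog, the hawk, the sparrow, the spider]

7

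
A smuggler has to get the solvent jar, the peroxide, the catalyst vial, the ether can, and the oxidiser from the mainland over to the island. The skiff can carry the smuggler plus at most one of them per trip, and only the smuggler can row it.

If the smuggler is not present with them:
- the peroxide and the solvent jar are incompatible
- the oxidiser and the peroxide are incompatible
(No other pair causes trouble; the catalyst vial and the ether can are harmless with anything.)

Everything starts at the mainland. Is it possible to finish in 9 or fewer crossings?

No

Counting alone: the smuggler can take at most 1 across per trip to the island, so moving all 5 needs at least 5 loaded trips out, with a return between consecutive ones — at least 9 crossings.
The safety rule pushes this higher. Following every safe sequence of crossings, the most of the 5 that can be at the island as the skiff arrives there on crossing 9 is 4 — never all 5.
So the move cannot be finished within 9 crossings. (The shortest complete plan takes 11:)
1. Smuggler goes to the island with the peroxide.  [the mainland: the catalyst vial, the ether can, the oxidiser, the solvent jar | the island: the peroxide]
2. Smuggler goes back to the mainland alone.  [the mainland: the catalyst vial, the ether can, the oxidiser, the solvent jar | the island: the peroxide]
3. Smuggler goes to the island with the solvent jar.  [the mainland: the catalyst vial, the ether can, the oxidiser | the island: the peroxide, the solvent jar]
4. Smuggler goes back to the mainland with the peroxide.  [the mainland: the catalyst vial, the ether can, the oxidiser, the peroxide | the island: the solvent jar]
5. Smuggler goes to the island with the oxidiser.  [the mainland: the catalyst vial, the ether can, the peroxide | the island: the oxidiser, the solvent jar]
6. Smuggler goes back to the mainland alone.  [the mainland: the catalyst vial, the ether can, the peroxide | the island: the oxidiser, the solvent jar]
7. Smuggler goes to the island with the catalyst vial.  [the mainland: the ether can, the peroxide | the island: the catalyst vial, the oxidiser, the solvent jar]
8. Smuggler goes back to the mainland alone.  [the mainland: the ether can, the peroxide | the island: the catalyst vial, the oxidiser, the solvent jar]
9. Smuggler goes to the island with the ether can.  [the mainland: the peroxide | the island: the catalyst vial, the ether can, the oxidiser, the solvent jar]
10. Smuggler goes back to the mainland alone.  [the mainland: the peroxide | the island: the catalyst vial, the ether can, the oxidiser, the solvent jar]
11. Smuggler goes to the island with the peroxide.  [the mainland: — | the island: the catalyst vial, the ether can, the oxidiser, the peroxide, the solvent jar]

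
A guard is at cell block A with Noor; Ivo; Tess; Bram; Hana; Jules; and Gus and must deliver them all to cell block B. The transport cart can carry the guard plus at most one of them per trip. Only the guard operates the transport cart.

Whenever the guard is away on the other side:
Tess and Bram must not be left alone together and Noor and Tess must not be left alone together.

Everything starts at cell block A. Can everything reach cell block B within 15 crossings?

Yes

Yes — this plan uses 15 crossings (≤ 15):
1. Guard goes to cell block B with Tess.
2. Guard goes back to cell block A alone.
3. Guard goes to cell block B with Noor.
4. Guard goes back to cell block A with Tess.
5. Guard goes to cell block B with Bram.
6. Guard goes back to cell block A alone.
7. Guard goes to cell block B with Ivo.
8. Guard goes back to cell block A alone.
9. Guard goes to cell block B with Hana.
10. Guard goes back to cell block A alone.
11. Guard goes to cell block B with Jules.
12. Guard goes back to cell block A alone.
13. Guard goes to cell block B with Gus.
14. Guard goes back to cell block A alone.
15. Guard goes to cell block B with Tess.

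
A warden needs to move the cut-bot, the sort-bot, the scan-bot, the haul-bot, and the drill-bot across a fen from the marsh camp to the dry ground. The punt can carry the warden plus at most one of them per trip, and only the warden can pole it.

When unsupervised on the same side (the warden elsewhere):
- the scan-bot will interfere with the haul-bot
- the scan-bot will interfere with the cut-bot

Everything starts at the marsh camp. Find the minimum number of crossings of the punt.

Counting alone: the warden can take at most 1 across per trip to the dry ground, so moving all 5 needs at least 5 loaded trips out, with a return between consecutive ones — at least 9 crossings.
The safety rule pushes this higher. Following every safe sequence of crossings, the most of the 5 that can be at the dry ground as the punt arrives there on crossing 9 is 4 — never all 5.
So no plan with fewer than 11 crossings exists, and this one achieves 11:
1. Warden goes to the dry ground with the scan-bot.  [the marsh camp: the cut-bot, the drill-bot, the haul-bot, the sort-bot | the dry ground: the scan-bot]
2. Warden goes back to the marsh camp alone.  [the marsh camp: the cut-bot, the drill-bot, the haul-bot, the sort-bot | the dry ground: the scan-bot]
3. Warden goes to the dry ground with the cut-bot.  [the marsh camp: the drill-bot, the haul-bot, the sort-bot | the dry ground: the cut-bot, the scan-bot]
4. Warden goes back to the marsh camp with the scan-bot.  [the marsh camp: the drill-bot, the haul-bot, the scan-bot, the sort-bot | the dry ground: the cut-bot]
5. Warden goes to the dry ground with the haul-bot.  [the marsh camp: the drill-bot, the scan-bot, the sort-bot | the dry ground: the cut-bot, the haul-bot]
6. Warden goes back to the marsh camp alone.  [the marsh camp: the drill-bot, the scan-bot, the sort-bot | the dry ground: the cut-bot, the haul-bot]
7. Warden goes to the dry ground with the sort-bot.  [the marsh camp: the drill-bot, the scan-bot | the dry ground: the cut-bot, the haul-bot, the sort-bot]
8. Warden goes back to the marsh camp alone.  [the marsh camp: the drill-bot, the scan-bot | the dry ground: the cut-bot, the haul-bot, the sort-bot]
9. Warden goes to the dry ground with the drill-bot.  [the marsh camp: the scan-bot | the dry ground: the cut-bot, the drill-bot, the haul-bot, the sort-bot]
10. Warden goes back to the marsh camp alone.  [the marsh camp: the scan-bot | the dry ground: the cut-bot, the drill-bot, the haul-bot, the sort-bot]
11. Warden goes to the dry ground with the scan-bot.  [the marsh camp: — | the dry ground: the cut-bot, the drill-bot, the haul-bot, the scan-bot, the sort-bot]

11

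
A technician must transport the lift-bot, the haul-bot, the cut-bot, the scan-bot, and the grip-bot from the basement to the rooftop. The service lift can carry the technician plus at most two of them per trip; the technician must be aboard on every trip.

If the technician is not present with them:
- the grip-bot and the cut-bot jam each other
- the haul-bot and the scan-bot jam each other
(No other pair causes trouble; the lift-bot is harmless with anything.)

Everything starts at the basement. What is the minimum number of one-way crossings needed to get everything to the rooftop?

Counting alone: the technician can take at most 2 across per trip to the rooftop, so moving all 5 needs at least 3 loaded trips out, with a return between consecutive ones — at least 5 crossings.
The plan below uses exactly 5 crossings, so it is optimal:
1. Technician goes to the rooftop with the cut-bot and the haul-bot.
2. Technician goes back to the basement alone.
3. Technician goes to the rooftop with the lift-bot.
4. Technician goes back to the basement alone.
5. Technician goes to the rooftop with the grip-bot and the scan-bot.

5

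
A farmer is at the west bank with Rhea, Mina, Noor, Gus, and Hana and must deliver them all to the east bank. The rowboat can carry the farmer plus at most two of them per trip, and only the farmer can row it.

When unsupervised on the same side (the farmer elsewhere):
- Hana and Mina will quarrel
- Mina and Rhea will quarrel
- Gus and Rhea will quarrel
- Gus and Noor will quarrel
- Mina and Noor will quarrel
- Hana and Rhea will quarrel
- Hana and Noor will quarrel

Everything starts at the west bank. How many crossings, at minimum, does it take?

impossible

Whatever the first load, the items left behind include a forbidden pair without the farmer. No opening move is safe, so no plan exists.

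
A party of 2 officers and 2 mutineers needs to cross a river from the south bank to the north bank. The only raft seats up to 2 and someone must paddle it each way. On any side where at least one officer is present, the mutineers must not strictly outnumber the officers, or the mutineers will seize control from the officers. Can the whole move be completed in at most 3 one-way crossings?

Counting alone: each trip to the north bank takes at most 2 across and each return brings at least 1 back, so after t trips out (and t−1 returns) at most 2t − (t−1) of the 4 are across; that first reaches 4 at t = 3, so at least 5 crossings are needed.
Since 3 < 5, 3 crossings cannot be enough. (The shortest complete plan in fact takes 5:)
1. 2 mutineers → the north bank.  (the south bank: 2O 0M; the north bank: 0O 2M)
2. 1 mutineer ← the south bank.  (the south bank: 2O 1M; the north bank: 0O 1M)
3. 2 officers → the north bank.  (the south bank: 0O 1M; the north bank: 2O 1M)
4. 1 mutineer ← the south bank.  (the south bank: 0O 2M; the north bank: 2O 0M)
5. 2 mutineers → the north bank.  (the south bank: 0O 0M; the north bank: 2O 2M)

No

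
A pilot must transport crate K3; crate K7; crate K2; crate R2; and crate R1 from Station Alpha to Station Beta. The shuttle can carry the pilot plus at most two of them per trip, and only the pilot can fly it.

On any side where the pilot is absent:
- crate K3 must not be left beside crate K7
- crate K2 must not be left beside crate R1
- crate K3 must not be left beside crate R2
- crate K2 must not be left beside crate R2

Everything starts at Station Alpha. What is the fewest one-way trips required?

Counting alone: the pilot can take at most 2 across per trip to Station Beta, so moving all 5 needs at least 3 loaded trips out, with a return between consecutive ones — at least 5 crossings.
The safety rule pushes this higher. Following every safe sequence of crossings, the most of the 5 that can be at Station Beta as the shuttle arrives there on crossing 5 is 4 — never all 5.
So no plan with fewer than 7 crossings exists, and this one achieves 7:
1. Pilot goes to Station Beta with crate K2 and crate K3.  [Station Alpha: crate K7, crate R1, crate R2 | Station Beta: crate K2, crate K3]
2. Pilot goes back to Station Alpha alone.  [Station Alpha: crate K7, crate R1, crate R2 | Station Beta: crate K2, crate K3]
3. Pilot goes to Station Beta with crate K7.  [Station Alpha: crate R1, crate R2 | Station Beta: crate K2, crate K3, crate K7]
4. Pilot goes back to Station Alpha with crate K3.  [Station Alpha: crate K3, crate R1, crate R2 | Station Beta: crate K2, crate K7]
5. Pilot goes to Station Beta with crate R1 and crate R2.  [Station Alpha: crate K3 | Station Beta: crate K2, crate K7, crate R1, crate R2]
6. Pilot goes back to Station Alpha with crate K2.  [Station Alpha: crate K2, crate K3 | Station Beta: crate K7, crate R1, crate R2]
7. Pilot goes to Station Beta with crate K2 and crate K3.  [Station Alpha: — | Station Beta: crate K2, crate K3, crate K7, crate R1, crate R2]

7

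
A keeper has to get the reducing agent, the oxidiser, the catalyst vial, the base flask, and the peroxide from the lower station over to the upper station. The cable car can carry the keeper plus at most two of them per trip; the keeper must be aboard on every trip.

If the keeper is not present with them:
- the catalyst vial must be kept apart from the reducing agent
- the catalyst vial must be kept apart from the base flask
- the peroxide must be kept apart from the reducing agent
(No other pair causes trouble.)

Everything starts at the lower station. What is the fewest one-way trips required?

Counting alone: the keeper can take at most 2 across per trip to the upper station, so moving all 5 needs at least 3 loaded trips out, with a return between consecutive ones — at least 5 crossings.
The plan below uses exactly 5 crossings, so it is optimal:
1. Keeper goes to the upper station with the catalyst vial and the reducing agent.
2. Keeper goes back to the lower station with the reducing agent.
3. Keeper goes to the upper station with the oxidiser and the peroxide.
4. Keeper goes back to the lower station alone.
5. Keeper goes to the upper station with the base flask and the reducing agent.

5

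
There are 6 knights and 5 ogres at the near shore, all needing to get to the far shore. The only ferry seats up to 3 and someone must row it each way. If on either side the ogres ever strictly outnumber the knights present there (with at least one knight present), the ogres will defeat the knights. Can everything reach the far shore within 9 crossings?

Yes

Yes — this plan uses 9 crossings (≤ 9):
1. 3 ogres → the far shore.  (the near shore: 6K 2O; the far shore: 0K 3O)
2. 1 ogre ← the near shore.  (the near shore: 6K 3O; the far shore: 0K 2O)
3. 3 knights → the far shore.  (the near shore: 3K 3O; the far shore: 3K 2O)
4. 1 knight ← the near shore.  (the near shore: 4K 3O; the far shore: 2K 2O)
5. 2 knights and 1 ogre → the far shore.  (the near shore: 2K 2O; the far shore: 4K 3O)
6. 1 knight ← the near shore.  (the near shore: 3K 2O; the far shore: 3K 3O)
7. 2 knights and 1 ogre → the far shore.  (the near shore: 1K 1O; the far shore: 5K 4O)
8. 1 knight ← the near shore.  (the near shore: 2K 1O; the far shore: 4K 4O)
9. 2 knights and 1 ogre → the far shore.  (the near shore: 0K 0O; the far shore: 6K 5O)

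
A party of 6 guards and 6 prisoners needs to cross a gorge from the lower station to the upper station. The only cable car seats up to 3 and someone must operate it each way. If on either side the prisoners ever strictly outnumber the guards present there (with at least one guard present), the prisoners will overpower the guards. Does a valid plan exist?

No

Following every safe sequence of crossings from the start, the most of the 12 that can be at the upper station as the cable car arrives there on crossings 1, 3, 5 is 3, 5, 6 respectively; the best ever achieved is 6 of 12.
From crossing 7 on, no configuration arises that was not already reachable earlier: only 17 distinct safe configurations (who is on which side, and where the cable car is) can ever be reached, none of them has everyone across, and every continuation just revisits them. They are: 0 guards + 0 prisoners across (cable car back at the start); 0 guards + 1 prisoner across (cable car there); 0 guards + 1 prisoner across (cable car back at the start); 0 guards + 2 prisoners across (cable car there); 0 guards + 2 prisoners across (cable car back at the start); 0 guards + 3 prisoners across (cable car there); 0 guards + 3 prisoners across (cable car back at the start); 0 guards + 4 prisoners across (cable car there); 0 guards + 4 prisoners across (cable car back at the start); 0 guards + 5 prisoners across (cable car there); 0 guards + 5 prisoners across (cable car back at the start); 0 guards + 6 prisoners across (cable car there); 1 guard + 1 prisoner across (cable car there); 1 guard + 1 prisoner across (cable car back at the start); 2 guards + 2 prisoners across (cable car there); 2 guards + 2 prisoners across (cable car back at the start); 3 guards + 3 prisoners across (cable car there). So no valid plan exists.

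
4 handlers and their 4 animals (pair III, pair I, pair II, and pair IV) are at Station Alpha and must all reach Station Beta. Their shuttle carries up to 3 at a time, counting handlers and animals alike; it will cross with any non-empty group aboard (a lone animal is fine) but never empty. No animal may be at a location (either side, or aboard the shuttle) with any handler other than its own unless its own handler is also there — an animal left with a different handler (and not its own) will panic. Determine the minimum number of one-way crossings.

Counting alone: each trip to Station Beta takes at most 3 across and each return brings at least 1 back, so after t trips out (and t−1 returns) at most 3t − (t−1) of the 8 are across; that first reaches 8 at t = 4, so at least 7 crossings are needed.
The safety rule pushes this higher. Following every safe sequence of crossings, the most of the 8 that can be at Station Beta as the shuttle arrives there on crossing 7 is 7 — never all 8.
So no plan with fewer than 9 crossings exists, and this one achieves 9:
1. animal III and handler III cross → Station Beta.
2. handler III crosses ← Station Alpha.
3. animal I, handler I, and handler III cross → Station Beta.
4. animal III and handler III cross ← Station Alpha.
5. handler II, handler III, and handler IV cross → Station Beta.
6. animal I crosses ← Station Alpha.
7. animal I and animal III cross → Station Beta.
8. animal III crosses ← Station Alpha.
9. animal II, animal III, and animal IV cross → Station Beta.

9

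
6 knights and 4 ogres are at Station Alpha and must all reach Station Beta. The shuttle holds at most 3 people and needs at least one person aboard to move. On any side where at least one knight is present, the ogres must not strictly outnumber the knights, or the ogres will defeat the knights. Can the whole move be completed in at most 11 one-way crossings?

Yes

Yes — this plan uses 9 crossings (≤ 11):
1. 2 ogres → Station Beta.  (Station Alpha: 6K 2O; Station Beta: 0K 2O)
2. 1 ogre ← Station Alpha.  (Station Alpha: 6K 3O; Station Beta: 0K 1O)
3. 3 ogres → Station Beta.  (Station Alpha: 6K 0O; Station Beta: 0K 4O)
4. 1 ogre ← Station Alpha.  (Station Alpha: 6K 1O; Station Beta: 0K 3O)
5. 3 knights → Station Beta.  (Station Alpha: 3K 1O; Station Beta: 3K 3O)
6. 1 ogre ← Station Alpha.  (Station Alpha: 3K 2O; Station Beta: 3K 2O)
7. 1 knight and 2 ogres → Station Beta.  (Station Alpha: 2K 0O; Station Beta: 4K 4O)
8. 1 ogre ← Station Alpha.  (Station Alpha: 2K 1O; Station Beta: 4K 3O)
9. 2 knights and 1 ogre → Station Beta.  (Station Alpha: 0K 0O; Station Beta: 6K 4O)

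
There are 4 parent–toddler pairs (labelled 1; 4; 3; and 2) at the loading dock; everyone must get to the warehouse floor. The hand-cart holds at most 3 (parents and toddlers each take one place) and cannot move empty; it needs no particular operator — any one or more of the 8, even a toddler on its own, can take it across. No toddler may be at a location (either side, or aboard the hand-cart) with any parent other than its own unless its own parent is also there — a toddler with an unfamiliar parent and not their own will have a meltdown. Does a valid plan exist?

Yes

1. parent 1 and toddler 1 cross → the warehouse floor.
2. parent 1 crosses ← the loading dock.
3. parent 1, parent 4, and toddler 4 cross → the warehouse floor.
4. parent 1 and toddler 1 cross ← the loading dock.
5. parent 1, parent 2, and parent 3 cross → the warehouse floor.
6. toddler 4 crosses ← the loading dock.
7. toddler 1 and toddler 4 cross → the warehouse floor.
8. toddler 1 crosses ← the loading dock.
9. toddler 1, toddler 2, and toddler 3 cross → the warehouse floor.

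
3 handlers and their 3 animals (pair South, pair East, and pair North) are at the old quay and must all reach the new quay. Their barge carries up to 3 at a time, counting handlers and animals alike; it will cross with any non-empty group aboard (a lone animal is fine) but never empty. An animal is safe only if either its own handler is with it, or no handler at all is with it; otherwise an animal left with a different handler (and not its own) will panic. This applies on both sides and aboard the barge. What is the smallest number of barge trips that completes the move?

Counting alone: each trip to the new quay takes at most 3 across and each return brings at least 1 back, so after t trips out (and t−1 returns) at most 3t − (t−1) of the 6 are across; that first reaches 6 at t = 3, so at least 5 crossings are needed.
The plan below uses exactly 5 crossings, so it is optimal:
1. animal South and handler South cross → the new quay.
2. handler South crosses ← the old quay.
3. handler East, handler North, and handler South cross → the new quay.
4. animal South crosses ← the old quay.
5. animal East, animal North, and animal South cross → the new quay.

5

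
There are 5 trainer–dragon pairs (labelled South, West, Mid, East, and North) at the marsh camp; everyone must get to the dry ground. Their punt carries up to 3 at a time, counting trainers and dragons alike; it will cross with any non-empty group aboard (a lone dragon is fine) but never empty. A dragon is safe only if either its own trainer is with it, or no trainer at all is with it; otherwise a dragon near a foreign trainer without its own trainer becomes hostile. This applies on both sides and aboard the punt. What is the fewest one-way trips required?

Counting alone: each trip to the dry ground takes at most 3 across and each return brings at least 1 back, so after t trips out (and t−1 returns) at most 3t − (t−1) of the 10 are across; that first reaches 10 at t = 5, so at least 9 crossings are needed.
The safety rule pushes this higher. Following every safe sequence of crossings, the most of the 10 that can be at the dry ground as the punt arrives there on crossing 9 is 9 — never all 10.
So no plan with fewer than 11 crossings exists, and this one achieves 11:
1. dragon South and trainer South cross → the dry ground.
2. trainer South crosses ← the marsh camp.
3. dragon East, dragon Mid, and dragon West cross → the dry ground.
4. dragon South crosses ← the marsh camp.
5. trainer East, trainer Mid, and trainer West cross → the dry ground.
6. dragon West and trainer West cross ← the marsh camp.
7. trainer North, trainer South, and trainer West cross → the dry ground.
8. dragon Mid crosses ← the marsh camp.
9. dragon South and dragon West cross → the dry ground.
10. dragon South crosses ← the marsh camp.
11. dragon Mid, dragon North, and dragon South cross → the dry ground.

11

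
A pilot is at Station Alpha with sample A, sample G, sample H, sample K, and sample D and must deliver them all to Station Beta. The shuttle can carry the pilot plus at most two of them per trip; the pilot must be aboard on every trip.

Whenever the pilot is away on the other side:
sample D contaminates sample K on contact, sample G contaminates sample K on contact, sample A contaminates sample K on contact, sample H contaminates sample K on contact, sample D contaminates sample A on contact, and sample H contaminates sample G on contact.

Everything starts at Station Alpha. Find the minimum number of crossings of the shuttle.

Whatever the first load, the items left behind include a forbidden pair without the pilot. No opening move is safe, so no plan exists.

impossible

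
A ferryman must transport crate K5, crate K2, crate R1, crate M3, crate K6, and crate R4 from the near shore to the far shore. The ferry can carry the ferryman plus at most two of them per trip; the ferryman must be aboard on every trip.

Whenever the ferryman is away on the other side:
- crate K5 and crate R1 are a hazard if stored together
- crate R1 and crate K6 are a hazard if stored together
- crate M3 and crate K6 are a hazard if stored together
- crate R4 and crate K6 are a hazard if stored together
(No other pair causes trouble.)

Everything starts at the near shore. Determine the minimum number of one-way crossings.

Counting alone: the ferryman can take at most 2 across per trip to the far shore, so moving all 6 needs at least 3 loaded trips out, with a return between consecutive ones — at least 5 crossings.
The safety rule pushes this higher. Following every safe sequence of crossings, the most of the 6 that can be at the far shore as the ferry arrives there on crossing 5 is 5 — never all 6.
So no plan with fewer than 7 crossings exists, and this one achieves 7:
1. Ferryman goes to the far shore with crate K5 and crate K6.  [the near shore: crate K2, crate M3, crate R1, crate R4 | the far shore: crate K5, crate K6]
2. Ferryman goes back to the near shore alone.  [the near shore: crate K2, crate M3, crate R1, crate R4 | the far shore: crate K5, crate K6]
3. Ferryman goes to the far shore with crate K2.  [the near shore: crate M3, crate R1, crate R4 | the far shore: crate K2, crate K5, crate K6]
4. Ferryman goes back to the near shore alone.  [the near shore: crate M3, crate R1, crate R4 | the far shore: crate K2, crate K5, crate K6]
5. Ferryman goes to the far shore with crate M3 and crate R4.  [the near shore: crate R1 | the far shore: crate K2, crate K5, crate K6, crate M3, crate R4]
6. Ferryman goes back to the near shore with crate K6.  [the near shore: crate K6, crate R1 | the far shore: crate K2, crate K5, crate M3, crate R4]
7. Ferryman goes to the far shore with crate K6 and crate R1.  [the near shore: — | the far shore: crate K2, crate K5, crate K6, crate M3, crate R1, crate R4]

7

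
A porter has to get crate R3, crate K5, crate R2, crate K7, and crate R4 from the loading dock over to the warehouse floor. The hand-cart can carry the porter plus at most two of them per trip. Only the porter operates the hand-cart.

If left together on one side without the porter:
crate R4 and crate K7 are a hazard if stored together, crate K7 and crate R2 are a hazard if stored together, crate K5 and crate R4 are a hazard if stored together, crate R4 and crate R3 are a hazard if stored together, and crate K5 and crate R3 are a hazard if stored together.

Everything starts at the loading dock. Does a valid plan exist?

No

Whatever the first load, the items left behind include a forbidden pair without the porter. No opening move is safe, so no plan exists.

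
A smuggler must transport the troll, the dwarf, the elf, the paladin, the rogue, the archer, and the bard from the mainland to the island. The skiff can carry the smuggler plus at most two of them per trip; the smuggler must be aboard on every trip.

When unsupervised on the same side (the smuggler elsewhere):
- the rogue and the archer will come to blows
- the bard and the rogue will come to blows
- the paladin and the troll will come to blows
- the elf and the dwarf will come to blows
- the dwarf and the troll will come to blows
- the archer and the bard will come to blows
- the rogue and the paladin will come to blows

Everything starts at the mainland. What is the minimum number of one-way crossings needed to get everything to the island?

Whatever the first load, the items left behind include a forbidden pair without the smuggler. No opening move is safe, so no plan exists.

impossible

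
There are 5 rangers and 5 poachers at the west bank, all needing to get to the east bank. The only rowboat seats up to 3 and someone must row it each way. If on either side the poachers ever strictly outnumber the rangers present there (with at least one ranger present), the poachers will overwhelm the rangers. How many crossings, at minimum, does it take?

Counting alone: each trip to the east bank takes at most 3 across and each return brings at least 1 back, so after t trips out (and t−1 returns) at most 3t − (t−1) of the 10 are across; that first reaches 10 at t = 5, so at least 9 crossings are needed.
The safety rule pushes this higher. Following every safe sequence of crossings, the most of the 10 that can be at the east bank as the rowboat arrives there on crossing 9 is 9 — never all 10.
So no plan with fewer than 11 crossings exists, and this one achieves 11:
1. 2 poachers → the east bank.  (the west bank: 5R 3P; the east bank: 0R 2P)
2. 1 poacher ← the west bank.  (the west bank: 5R 4P; the east bank: 0R 1P)
3. 3 poachers → the east bank.  (the west bank: 5R 1P; the east bank: 0R 4P)
4. 1 poacher ← the west bank.  (the west bank: 5R 2P; the east bank: 0R 3P)
5. 3 rangers → the east bank.  (the west bank: 2R 2P; the east bank: 3R 3P)
6. 1 ranger and 1 poacher ← the west bank.  (the west bank: 3R 3P; the east bank: 2R 2P)
7. 3 rangers → the east bank.  (the west bank: 0R 3P; the east bank: 5R 2P)
8. 1 poacher ← the west bank.  (the west bank: 0R 4P; the east bank: 5R 1P)
9. 2 poachers → the east bank.  (the west bank: 0R 2P; the east bank: 5R 3P)
10. 1 poacher ← the west bank.  (the west bank: 0R 3P; the east bank: 5R 2P)
11. 3 poachers → the east bank.  (the west bank: 0R 0P; the east bank: 5R 5P)

11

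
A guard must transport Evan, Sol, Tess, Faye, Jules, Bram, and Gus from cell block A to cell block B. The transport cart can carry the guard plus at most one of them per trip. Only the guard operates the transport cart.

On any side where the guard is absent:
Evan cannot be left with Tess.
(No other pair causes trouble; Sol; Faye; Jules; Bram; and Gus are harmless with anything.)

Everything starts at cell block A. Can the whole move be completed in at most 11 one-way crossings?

Counting alone: the guard can take at most 1 across per trip to cell block B, so moving all 7 needs at least 7 loaded trips out, with a return between consecutive ones — at least 13 crossings.
Since 11 < 13, 11 crossings cannot be enough. (The shortest complete plan in fact takes 13:)
1. Guard goes to cell block B with Evan.  [cell block A: Bram, Faye, Gus, Jules, Sol, Tess | cell block B: Evan]
2. Guard goes back to cell block A alone.  [cell block A: Bram, Faye, Gus, Jules, Sol, Tess | cell block B: Evan]
3. Guard goes to cell block B with Sol.  [cell block A: Bram, Faye, Gus, Jules, Tess | cell block B: Evan, Sol]
4. Guard goes back to cell block A alone.  [cell block A: Bram, Faye, Gus, Jules, Tess | cell block B: Evan, Sol]
5. Guard goes to cell block B with Faye.  [cell block A: Bram, Gus, Jules, Tess | cell block B: Evan, Faye, Sol]
6. Guard goes back to cell block A alone.  [cell block A: Bram, Gus, Jules, Tess | cell block B: Evan, Faye, Sol]
7. Guard goes to cell block B with Jules.  [cell block A: Bram, Gus, Tess | cell block B: Evan, Faye, Jules, Sol]
8. Guard goes back to cell block A alone.  [cell block A: Bram, Gus, Tess | cell block B: Evan, Faye, Jules, Sol]
9. Guard goes to cell block B with Bram.  [cell block A: Gus, Tess | cell block B: Bram, Evan, Faye, Jules, Sol]
10. Guard goes back to cell block A alone.  [cell block A: Gus, Tess | cell block B: Bram, Evan, Faye, Jules, Sol]
11. Guard goes to cell block B with Gus.  [cell block A: Tess | cell block B: Bram, Evan, Faye, Gus, Jules, Sol]
12. Guard goes back to cell block A alone.  [cell block A: Tess | cell block B: Bram, Evan, Faye, Gus, Jules, Sol]
13. Guard goes to cell block B with Tess.  [cell block A: — | cell block B: Bram, Evan, Faye, Gus, Jules, Sol, Tess]

No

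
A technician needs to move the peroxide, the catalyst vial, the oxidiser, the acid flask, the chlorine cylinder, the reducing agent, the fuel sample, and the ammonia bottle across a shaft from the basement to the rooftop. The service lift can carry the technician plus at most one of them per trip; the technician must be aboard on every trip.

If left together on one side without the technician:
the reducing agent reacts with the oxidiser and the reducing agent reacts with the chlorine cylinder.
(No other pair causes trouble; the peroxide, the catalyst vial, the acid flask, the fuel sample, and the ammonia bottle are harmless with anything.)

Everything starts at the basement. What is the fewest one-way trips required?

Counting alone: the technician can take at most 1 across per trip to the rooftop, so moving all 8 needs at least 8 loaded trips out, with a return between consecutive ones — at least 15 crossings.
The safety rule pushes this higher. Following every safe sequence of crossings, the most of the 8 that can be at the rooftop as the service lift arrives there on crossing 15 is 7 — never all 8.
So no plan with fewer than 17 crossings exists, and this one achieves 17:
1. Technician goes to the rooftop with the reducing agent.
2. Technician goes back to the basement alone.
3. Technician goes to the rooftop with the peroxide.
4. Technician goes back to the basement alone.
5. Technician goes to the rooftop with the catalyst vial.
6. Technician goes back to the basement alone.
7. Technician goes to the rooftop with the oxidiser.
8. Technician goes back to the basement with the reducing agent.
9. Technician goes to the rooftop with the chlorine cylinder.
10. Technician goes back to the basement alone.
11. Technician goes to the rooftop with the acid flask.
12. Technician goes back to the basement alone.
13. Technician goes to the rooftop with the fuel sample.
14. Technician goes back to the basement alone.
15. Technician goes to the rooftop with the ammonia bottle.
16. Technician goes back to the basement alone.
17. Technician goes to the rooftop with the reducing agent.

17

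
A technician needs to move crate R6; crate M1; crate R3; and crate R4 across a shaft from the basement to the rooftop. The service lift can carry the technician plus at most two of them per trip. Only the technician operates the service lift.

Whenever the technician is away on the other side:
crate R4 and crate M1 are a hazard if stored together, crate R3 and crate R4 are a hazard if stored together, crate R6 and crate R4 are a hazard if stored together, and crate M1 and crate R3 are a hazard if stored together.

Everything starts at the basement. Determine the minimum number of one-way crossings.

Counting alone: the technician can take at most 2 across per trip to the rooftop, so moving all 4 needs at least 2 loaded trips out, with a return between consecutive ones — at least 3 crossings.
The safety rule pushes this higher. Following every safe sequence of crossings, the most of the 4 that can be at the rooftop as the service lift arrives there on crossing 3 is 3 — never all 4.
So no plan with fewer than 5 crossings exists, and this one achieves 5:
1. Technician goes to the rooftop with crate M1 and crate R4.  [the basement: crate R3, crate R6 | the rooftop: crate M1, crate R4]
2. Technician goes back to the basement with crate M1.  [the basement: crate M1, crate R3, crate R6 | the rooftop: crate R4]
3. Technician goes to the rooftop with crate M1 and crate R6.  [the basement: crate R3 | the rooftop: crate M1, crate R4, crate R6]
4. Technician goes back to the basement with crate R4.  [the basement: crate R3, crate R4 | the rooftop: crate M1, crate R6]
5. Technician goes to the rooftop with crate R3 and crate R4.  [the basement: — | the rooftop: crate M1, crate R3, crate R4, crate R6]

5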